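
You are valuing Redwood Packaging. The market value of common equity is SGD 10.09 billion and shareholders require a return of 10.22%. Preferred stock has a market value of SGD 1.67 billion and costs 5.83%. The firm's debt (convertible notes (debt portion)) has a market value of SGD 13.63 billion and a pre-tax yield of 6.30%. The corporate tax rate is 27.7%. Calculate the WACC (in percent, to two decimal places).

Total capital V = 10.09 + 1.67 + 13.63 = 25.39.
Equity: weight = 10.09/25.39 = 0.3974; cost = 10.22%.
Preferred: weight = 1.67/25.39 = 0.0658; cost = 5.83%.
Convertible notes (debt portion): weight = 13.63/25.39 = 0.5368; after-tax cost = 6.3% × (1 − 27.7%) = 4.5549%.
WACC = 0.3974 × 10.2200% + 0.0658 × 5.8300% + 0.5368 × 4.5549% = 6.8901%.

6.89%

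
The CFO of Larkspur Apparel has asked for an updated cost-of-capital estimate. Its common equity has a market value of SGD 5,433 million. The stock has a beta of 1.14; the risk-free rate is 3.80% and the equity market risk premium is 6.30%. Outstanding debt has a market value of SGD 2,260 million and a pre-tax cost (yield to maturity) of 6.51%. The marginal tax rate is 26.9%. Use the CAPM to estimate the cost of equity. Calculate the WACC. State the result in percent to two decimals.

9.15%

Cost of equity via CAPM: Re = 3.8% + 1.14 × 6.3% = 10.9820%.
Total capital V = 5433 + 2260 = 7693.
Equity: weight = 5433/7693 = 0.7062; cost = 10.982%.
Debt: weight = 2260/7693 = 0.2938; after-tax cost = 6.51% × (1 − 26.9%) = 4.7588%.
WACC = 0.7062 × 10.9820% + 0.2938 × 4.7588% = 9.1538%.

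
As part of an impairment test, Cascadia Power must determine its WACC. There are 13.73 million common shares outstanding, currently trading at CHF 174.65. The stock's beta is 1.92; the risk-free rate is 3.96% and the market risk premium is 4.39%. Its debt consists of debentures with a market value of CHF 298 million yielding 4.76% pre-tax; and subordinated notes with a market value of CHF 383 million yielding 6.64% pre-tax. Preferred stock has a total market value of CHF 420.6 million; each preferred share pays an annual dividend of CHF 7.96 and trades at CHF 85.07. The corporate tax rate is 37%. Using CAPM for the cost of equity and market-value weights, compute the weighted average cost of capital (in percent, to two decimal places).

Cost of equity via CAPM: Re = 3.96% + 1.92 × 4.39% = 12.3888%.
Cost of preferred: Rp = 7.96 / 85.07 = 9.3570%.
Market value of equity E = 174.65 × 13.73m = 2397.9445m.
Total capital V = 2397.9445 + 420.6 + 298 + 383 = 3499.5445.
Equity: weight = 2397.9445/3499.5445 = 0.6852; cost = 12.3888%.
Preferred: weight = 420.6/3499.5445 = 0.1202; cost = 9.357%.
Debentures: weight = 298/3499.5445 = 0.0852; after-tax cost = 4.76% × (1 − 37%) = 2.9988%.
Subordinated notes: weight = 383/3499.5445 = 0.1094; after-tax cost = 6.64% × (1 − 37%) = 4.1832%.
WACC = 0.6852 × 12.3888% + 0.1202 × 9.3570% + 0.0852 × 2.9988% + 0.1094 × 4.1832% = 10.3268%.

10.33%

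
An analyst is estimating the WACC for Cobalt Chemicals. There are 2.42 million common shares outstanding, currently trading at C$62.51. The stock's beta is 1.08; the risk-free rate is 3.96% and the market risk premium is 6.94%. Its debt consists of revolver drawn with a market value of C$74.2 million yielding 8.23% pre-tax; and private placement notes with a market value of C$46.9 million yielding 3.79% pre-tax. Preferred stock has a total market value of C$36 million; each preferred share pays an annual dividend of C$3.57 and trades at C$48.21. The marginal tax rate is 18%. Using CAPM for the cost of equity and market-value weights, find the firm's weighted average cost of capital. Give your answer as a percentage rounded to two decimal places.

Cost of equity via CAPM: Re = 3.96% + 1.08 × 6.94% = 11.4552%.
Cost of preferred: Rp = 3.57 / 48.21 = 7.4051%.
Market value of equity E = 62.51 × 2.42m = 151.2742m.
Total capital V = 151.2742 + 36 + 74.2 + 46.9 = 308.3742.
Equity: weight = 151.2742/308.3742 = 0.4906; cost = 11.4552%.
Preferred: weight = 36/308.3742 = 0.1167; cost = 7.4051%.
Revolver drawn: weight = 74.2/308.3742 = 0.2406; after-tax cost = 8.23% × (1 − 18%) = 6.7486%.
Private placement notes: weight = 46.9/308.3742 = 0.1521; after-tax cost = 3.79% × (1 − 18%) = 3.1078%.
WACC = 0.4906 × 11.4552% + 0.1167 × 7.4051% + 0.2406 × 6.7486% + 0.1521 × 3.1078% = 8.5804%.

8.58%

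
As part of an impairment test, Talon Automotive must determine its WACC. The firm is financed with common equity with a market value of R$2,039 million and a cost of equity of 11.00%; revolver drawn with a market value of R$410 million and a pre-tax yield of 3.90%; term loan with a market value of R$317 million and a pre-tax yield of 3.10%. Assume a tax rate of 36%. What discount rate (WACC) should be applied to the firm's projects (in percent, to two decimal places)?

Total capital V = 2039 + 410 + 317 = 2766.
Equity: weight = 2039/2766 = 0.7372; cost = 11%.
Revolver drawn: weight = 410/2766 = 0.1482; after-tax cost = 3.9% × (1 − 36%) = 2.4960%.
Term loan: weight = 317/2766 = 0.1146; after-tax cost = 3.1% × (1 − 36%) = 1.9840%.
WACC = 0.7372 × 11.0000% + 0.1482 × 2.4960% + 0.1146 × 1.9840% = 8.7062%.

8.71%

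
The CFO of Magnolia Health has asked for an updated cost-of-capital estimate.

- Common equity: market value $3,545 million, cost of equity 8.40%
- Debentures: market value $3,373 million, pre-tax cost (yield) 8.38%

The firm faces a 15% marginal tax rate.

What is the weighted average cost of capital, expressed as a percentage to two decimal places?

Total capital V = 3545 + 3373 = 6918.
Equity: weight = 3545/6918 = 0.5124; cost = 8.4%.
Debentures: weight = 3373/6918 = 0.4876; after-tax cost = 8.38% × (1 − 15%) = 7.1230%.
WACC = 0.5124 × 8.4000% + 0.4876 × 7.1230% = 7.7774%.

7.78%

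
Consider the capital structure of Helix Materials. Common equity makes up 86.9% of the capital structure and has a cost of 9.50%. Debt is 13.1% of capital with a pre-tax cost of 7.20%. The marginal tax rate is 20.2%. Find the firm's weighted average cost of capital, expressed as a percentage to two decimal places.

After-tax cost of debt = 7.2% × (1 − 20.2%) = 5.7456%.
WACC = 0.869 × 9.5000% + 0.131 × 5.7456% = 9.0082%.

9.01%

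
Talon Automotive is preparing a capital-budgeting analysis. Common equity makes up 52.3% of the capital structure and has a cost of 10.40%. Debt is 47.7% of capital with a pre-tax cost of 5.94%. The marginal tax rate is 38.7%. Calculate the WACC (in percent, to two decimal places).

After-tax cost of debt = 5.94% × (1 − 38.7%) = 3.6412%.
WACC = 0.523 × 10.4000% + 0.477 × 3.6412% = 7.1761%.

7.18%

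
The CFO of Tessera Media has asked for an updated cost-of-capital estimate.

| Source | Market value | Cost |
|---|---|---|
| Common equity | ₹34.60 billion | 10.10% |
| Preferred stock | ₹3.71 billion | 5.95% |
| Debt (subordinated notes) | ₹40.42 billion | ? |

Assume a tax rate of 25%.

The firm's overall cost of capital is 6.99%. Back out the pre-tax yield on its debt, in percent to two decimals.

Total capital V = 34.6 + 3.71 + 40.42 = 78.73.
Equity weight = 34.6/78.73 = 0.4395.
Preferred weight = 3.71/78.73 = 0.0471.
Subordinated notes weight = 40.42/78.73 = 0.5134.
Equity contribution = 0.4395 × 10.1% = 4.4387%.
Preferred contribution = 0.0471 × 5.95% = 0.2804%.
Remaining for debt = 6.99% − 4.7191% = 2.2709%.
Rd × (1 − 25%) × 0.5134 = 2.2709%  ⇒  Rd = 5.8977%.

5.90%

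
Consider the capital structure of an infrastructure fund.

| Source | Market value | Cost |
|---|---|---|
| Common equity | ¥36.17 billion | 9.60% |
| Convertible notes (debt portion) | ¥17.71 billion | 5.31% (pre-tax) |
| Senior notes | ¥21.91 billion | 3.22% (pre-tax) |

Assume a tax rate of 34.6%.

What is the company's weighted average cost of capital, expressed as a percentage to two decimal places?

Total capital V = 36.17 + 17.71 + 21.91 = 75.79.
Equity: weight = 36.17/75.79 = 0.4772; cost = 9.6%.
Convertible notes (debt portion): weight = 17.71/75.79 = 0.2337; after-tax cost = 5.31% × (1 − 34.6%) = 3.4727%.
Senior notes: weight = 21.91/75.79 = 0.2891; after-tax cost = 3.22% × (1 − 34.6%) = 2.1059%.
WACC = 0.4772 × 9.6000% + 0.2337 × 3.4727% + 0.2891 × 2.1059% = 6.0018%.

6.00%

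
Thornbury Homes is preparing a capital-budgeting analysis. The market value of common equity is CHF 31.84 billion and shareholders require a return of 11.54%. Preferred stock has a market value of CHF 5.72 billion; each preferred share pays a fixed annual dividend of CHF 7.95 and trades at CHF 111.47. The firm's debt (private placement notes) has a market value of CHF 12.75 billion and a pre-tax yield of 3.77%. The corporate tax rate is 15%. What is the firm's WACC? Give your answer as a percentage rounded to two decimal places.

8.93%

Cost of preferred: Rp = 7.95 / 111.47 = 7.1320%.
Total capital V = 31.84 + 5.72 + 12.75 = 50.31.
Equity: weight = 31.84/50.31 = 0.6329; cost = 11.54%.
Preferred: weight = 5.72/50.31 = 0.1137; cost = 7.132%.
Private placement notes: weight = 12.75/50.31 = 0.2534; after-tax cost = 3.77% × (1 − 15%) = 3.2045%.
WACC = 0.6329 × 11.5400% + 0.1137 × 7.1320% + 0.2534 × 3.2045% = 8.9264%.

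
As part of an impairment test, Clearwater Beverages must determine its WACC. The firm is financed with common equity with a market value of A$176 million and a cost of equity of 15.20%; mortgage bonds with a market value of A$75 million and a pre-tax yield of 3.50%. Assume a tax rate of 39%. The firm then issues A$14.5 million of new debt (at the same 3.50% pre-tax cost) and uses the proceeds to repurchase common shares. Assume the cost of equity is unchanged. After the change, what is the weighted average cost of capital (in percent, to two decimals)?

10.54%

After the change:
Total capital V = 161.5 + 89.5 = 251.
Equity: weight = 161.5/251 = 0.6434; cost = 15.2%.
Mortgage bonds: weight = 89.5/251 = 0.3566; after-tax cost = 3.5% × (1 − 39%) = 2.1350%.
WACC = 0.6434 × 15.2000% + 0.3566 × 2.1350% = 10.5414%.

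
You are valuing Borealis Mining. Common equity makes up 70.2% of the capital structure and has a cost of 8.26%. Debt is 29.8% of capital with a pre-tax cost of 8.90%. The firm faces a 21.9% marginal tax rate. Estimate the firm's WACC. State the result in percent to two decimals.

7.87%

After-tax cost of debt = 8.9% × (1 − 21.9%) = 6.9509%.
WACC = 0.702 × 8.2600% + 0.298 × 6.9509% = 7.8699%.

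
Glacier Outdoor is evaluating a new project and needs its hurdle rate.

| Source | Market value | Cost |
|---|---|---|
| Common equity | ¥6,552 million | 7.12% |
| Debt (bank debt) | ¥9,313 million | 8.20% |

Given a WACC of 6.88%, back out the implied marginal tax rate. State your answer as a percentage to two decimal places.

Total capital V = 6552 + 9313 = 15865.
Equity weight = 6552/15865 = 0.4130.
Bank debt weight = 9313/15865 = 0.5870.
Equity contribution = 0.4130 × 7.12% = 2.9405%.
Debt contribution must be 6.88% − 2.9405% = 3.9395%.
0.5870 × 8.2% × (1 − T) = 3.9395%  ⇒  (1 − T) = 0.8184.
T = 18.1567%.

18.16%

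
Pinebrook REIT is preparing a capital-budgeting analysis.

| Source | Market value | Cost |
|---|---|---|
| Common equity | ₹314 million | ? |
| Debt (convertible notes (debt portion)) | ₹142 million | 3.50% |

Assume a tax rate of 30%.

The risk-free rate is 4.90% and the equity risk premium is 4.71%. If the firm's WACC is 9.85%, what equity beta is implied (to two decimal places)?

1.76

Total capital V = 314 + 142 = 456.
Equity weight = 314/456 = 0.6886.
Convertible notes (debt portion) weight = 142/456 = 0.3114.
Debt contribution = 0.3114 × 3.5% × (1 − 30%) = 0.7629%.
Required equity contribution = 9.85% − 0.7629% = 9.0871%  ⇒  Re = 13.1965%.
CAPM: 13.1965% = 4.9% + β × 4.71%  ⇒  β = 1.7615.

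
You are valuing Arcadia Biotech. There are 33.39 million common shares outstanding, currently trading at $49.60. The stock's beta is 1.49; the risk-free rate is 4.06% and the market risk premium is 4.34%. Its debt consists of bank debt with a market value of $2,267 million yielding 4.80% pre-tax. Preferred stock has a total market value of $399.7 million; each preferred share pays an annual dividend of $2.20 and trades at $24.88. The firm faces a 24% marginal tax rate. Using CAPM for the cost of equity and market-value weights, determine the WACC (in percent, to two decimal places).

6.76%

Cost of equity via CAPM: Re = 4.06% + 1.49 × 4.34% = 10.5266%.
Cost of preferred: Rp = 2.2 / 24.88 = 8.8424%.
Market value of equity E = 49.6 × 33.39m = 1656.144m.
Total capital V = 1656.144 + 399.7 + 2267 = 4322.844.
Equity: weight = 1656.144/4322.844 = 0.3831; cost = 10.5266%.
Preferred: weight = 399.7/4322.844 = 0.0925; cost = 8.8424%.
Bank debt: weight = 2267/4322.844 = 0.5244; after-tax cost = 4.8% × (1 − 24%) = 3.6480%.
WACC = 0.3831 × 10.5266% + 0.0925 × 8.8424% + 0.5244 × 3.6480% = 6.7636%.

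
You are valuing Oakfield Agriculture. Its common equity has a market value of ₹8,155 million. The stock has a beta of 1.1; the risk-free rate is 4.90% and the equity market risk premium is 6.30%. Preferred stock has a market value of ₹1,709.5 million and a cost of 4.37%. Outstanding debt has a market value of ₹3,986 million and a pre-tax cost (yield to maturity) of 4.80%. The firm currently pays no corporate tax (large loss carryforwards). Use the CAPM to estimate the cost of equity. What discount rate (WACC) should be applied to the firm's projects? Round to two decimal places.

Cost of equity via CAPM: Re = 4.9% + 1.1 × 6.3% = 11.8300%.
Total capital V = 8155 + 1709.5 + 3986 = 13850.5.
Equity: weight = 8155/13850.5 = 0.5888; cost = 11.83%.
Preferred: weight = 1709.5/13850.5 = 0.1234; cost = 4.37%.
Debt: weight = 3986/13850.5 = 0.2878; after-tax cost = 4.8% × (1 − 0%) = 4.8000%.
WACC = 0.5888 × 11.8300% + 0.1234 × 4.3700% + 0.2878 × 4.8000% = 8.8861%.

8.89%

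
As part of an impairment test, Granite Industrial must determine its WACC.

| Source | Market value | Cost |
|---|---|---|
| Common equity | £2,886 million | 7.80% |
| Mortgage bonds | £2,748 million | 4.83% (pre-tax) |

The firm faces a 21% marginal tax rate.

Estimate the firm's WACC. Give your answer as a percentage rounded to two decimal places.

5.86%

Total capital V = 2886 + 2748 = 5634.
Equity: weight = 2886/5634 = 0.5122; cost = 7.8%.
Mortgage bonds: weight = 2748/5634 = 0.4878; after-tax cost = 4.83% × (1 − 21%) = 3.8157%.
WACC = 0.5122 × 7.8000% + 0.4878 × 3.8157% = 5.8566%.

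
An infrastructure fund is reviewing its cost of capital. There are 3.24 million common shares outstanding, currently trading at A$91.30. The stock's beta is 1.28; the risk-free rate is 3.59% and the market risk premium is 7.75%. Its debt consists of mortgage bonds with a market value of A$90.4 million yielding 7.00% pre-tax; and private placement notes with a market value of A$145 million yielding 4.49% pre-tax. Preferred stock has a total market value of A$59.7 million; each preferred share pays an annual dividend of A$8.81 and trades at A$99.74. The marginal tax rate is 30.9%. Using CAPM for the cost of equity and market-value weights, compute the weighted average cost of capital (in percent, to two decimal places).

Cost of equity via CAPM: Re = 3.59% + 1.28 × 7.75% = 13.5100%.
Cost of preferred: Rp = 8.81 / 99.74 = 8.8330%.
Market value of equity E = 91.3 × 3.24m = 295.812m.
Total capital V = 295.812 + 59.7 + 90.4 + 145 = 590.912.
Equity: weight = 295.812/590.912 = 0.5006; cost = 13.51%.
Preferred: weight = 59.7/590.912 = 0.1010; cost = 8.833%.
Mortgage bonds: weight = 90.4/590.912 = 0.1530; after-tax cost = 7% × (1 − 30.9%) = 4.8370%.
Private placement notes: weight = 145/590.912 = 0.2454; after-tax cost = 4.49% × (1 − 30.9%) = 3.1026%.
WACC = 0.5006 × 13.5100% + 0.1010 × 8.8330% + 0.1530 × 4.8370% + 0.2454 × 3.1026% = 9.1568%.

9.16%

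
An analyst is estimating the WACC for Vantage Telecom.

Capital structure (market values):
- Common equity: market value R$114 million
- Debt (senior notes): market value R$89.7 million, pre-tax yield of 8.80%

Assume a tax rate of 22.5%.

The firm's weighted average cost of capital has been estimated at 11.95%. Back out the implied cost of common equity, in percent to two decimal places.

15.99%

Total capital V = 114 + 89.7 = 203.7.
Equity weight = 114/203.7 = 0.5596.
Senior notes weight = 89.7/203.7 = 0.4404.
Debt contribution = 0.4404 × 8.8% × (1 − 22.5%) = 3.0032%.
Required equity contribution = 11.95% − 3.0032% = 8.9468%.
Re = 8.9468% / 0.5596 = 15.9865%.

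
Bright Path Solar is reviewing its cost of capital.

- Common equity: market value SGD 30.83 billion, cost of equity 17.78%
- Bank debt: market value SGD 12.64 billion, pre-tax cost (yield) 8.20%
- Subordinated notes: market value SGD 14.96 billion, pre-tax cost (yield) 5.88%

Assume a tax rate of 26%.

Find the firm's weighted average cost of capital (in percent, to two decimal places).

Total capital V = 30.83 + 12.64 + 14.96 = 58.43.
Equity: weight = 30.83/58.43 = 0.5276; cost = 17.78%.
Bank debt: weight = 12.64/58.43 = 0.2163; after-tax cost = 8.2% × (1 − 26%) = 6.0680%.
Subordinated notes: weight = 14.96/58.43 = 0.2560; after-tax cost = 5.88% × (1 − 26%) = 4.3512%.
WACC = 0.5276 × 17.7800% + 0.2163 × 6.0680% + 0.2560 × 4.3512% = 11.8082%.

11.81%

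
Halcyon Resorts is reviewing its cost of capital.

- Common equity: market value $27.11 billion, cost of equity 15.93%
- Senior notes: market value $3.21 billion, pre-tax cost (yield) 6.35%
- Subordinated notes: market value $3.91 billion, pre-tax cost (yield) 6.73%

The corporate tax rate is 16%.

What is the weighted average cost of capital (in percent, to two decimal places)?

13.76%

Total capital V = 27.11 + 3.21 + 3.91 = 34.23.
Equity: weight = 27.11/34.23 = 0.7920; cost = 15.93%.
Senior notes: weight = 3.21/34.23 = 0.0938; after-tax cost = 6.35% × (1 − 16%) = 5.3340%.
Subordinated notes: weight = 3.91/34.23 = 0.1142; after-tax cost = 6.73% × (1 − 16%) = 5.6532%.
WACC = 0.7920 × 15.9300% + 0.0938 × 5.3340% + 0.1142 × 5.6532% = 13.7624%.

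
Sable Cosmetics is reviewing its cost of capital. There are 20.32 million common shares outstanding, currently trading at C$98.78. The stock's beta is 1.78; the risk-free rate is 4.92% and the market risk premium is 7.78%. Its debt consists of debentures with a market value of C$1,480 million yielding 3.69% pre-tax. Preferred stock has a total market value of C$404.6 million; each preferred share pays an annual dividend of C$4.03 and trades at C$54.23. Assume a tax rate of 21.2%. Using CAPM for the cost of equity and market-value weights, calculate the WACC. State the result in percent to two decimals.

11.56%

Cost of equity via CAPM: Re = 4.92% + 1.78 × 7.78% = 18.7684%.
Cost of preferred: Rp = 4.03 / 54.23 = 7.4313%.
Market value of equity E = 98.78 × 20.32m = 2007.2096m.
Total capital V = 2007.2096 + 404.6 + 1480 = 3891.8096.
Equity: weight = 2007.2096/3891.8096 = 0.5158; cost = 18.7684%.
Preferred: weight = 404.6/3891.8096 = 0.1040; cost = 7.4313%.
Debentures: weight = 1480/3891.8096 = 0.3803; after-tax cost = 3.69% × (1 − 21.2%) = 2.9077%.
WACC = 0.5158 × 18.7684% + 0.1040 × 7.4313% + 0.3803 × 2.9077% = 11.5582%.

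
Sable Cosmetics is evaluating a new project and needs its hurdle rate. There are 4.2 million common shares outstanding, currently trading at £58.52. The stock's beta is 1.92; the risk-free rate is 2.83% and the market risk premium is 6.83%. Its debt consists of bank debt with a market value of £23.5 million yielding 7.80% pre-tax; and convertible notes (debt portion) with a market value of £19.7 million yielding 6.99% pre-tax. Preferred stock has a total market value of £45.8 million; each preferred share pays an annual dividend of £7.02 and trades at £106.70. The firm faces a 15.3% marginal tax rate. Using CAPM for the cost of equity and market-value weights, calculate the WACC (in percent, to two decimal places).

Cost of equity via CAPM: Re = 2.83% + 1.92 × 6.83% = 15.9436%.
Cost of preferred: Rp = 7.02 / 106.7 = 6.5792%.
Market value of equity E = 58.52 × 4.2m = 245.784m.
Total capital V = 245.784 + 45.8 + 23.5 + 19.7 = 334.784.
Equity: weight = 245.784/334.784 = 0.7342; cost = 15.9436%.
Preferred: weight = 45.8/334.784 = 0.1368; cost = 6.5792%.
Bank debt: weight = 23.5/334.784 = 0.0702; after-tax cost = 7.8% × (1 − 15.3%) = 6.6066%.
Convertible notes (debt portion): weight = 19.7/334.784 = 0.0588; after-tax cost = 6.99% × (1 − 15.3%) = 5.9205%.
WACC = 0.7342 × 15.9436% + 0.1368 × 6.5792% + 0.0702 × 6.6066% + 0.0588 × 5.9205% = 13.4173%.

13.42%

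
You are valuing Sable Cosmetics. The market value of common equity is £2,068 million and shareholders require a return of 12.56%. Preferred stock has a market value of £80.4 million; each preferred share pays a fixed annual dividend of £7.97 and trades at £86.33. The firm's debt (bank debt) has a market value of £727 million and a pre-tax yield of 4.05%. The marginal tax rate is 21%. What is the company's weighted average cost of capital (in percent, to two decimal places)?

Cost of preferred: Rp = 7.97 / 86.33 = 9.2320%.
Total capital V = 2068 + 80.4 + 727 = 2875.4.
Equity: weight = 2068/2875.4 = 0.7192; cost = 12.56%.
Preferred: weight = 80.4/2875.4 = 0.0280; cost = 9.232%.
Bank debt: weight = 727/2875.4 = 0.2528; after-tax cost = 4.05% × (1 − 21%) = 3.1995%.
WACC = 0.7192 × 12.5600% + 0.0280 × 9.2320% + 0.2528 × 3.1995% = 10.1003%.

10.10%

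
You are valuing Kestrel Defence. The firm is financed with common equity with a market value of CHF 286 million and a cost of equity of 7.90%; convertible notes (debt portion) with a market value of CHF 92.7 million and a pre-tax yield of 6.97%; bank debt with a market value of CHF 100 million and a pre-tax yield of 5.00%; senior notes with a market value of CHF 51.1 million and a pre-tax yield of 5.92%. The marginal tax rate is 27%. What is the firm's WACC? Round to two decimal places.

6.26%

Total capital V = 286 + 92.7 + 100 + 51.1 = 529.8.
Equity: weight = 286/529.8 = 0.5398; cost = 7.9%.
Convertible notes (debt portion): weight = 92.7/529.8 = 0.1750; after-tax cost = 6.97% × (1 − 27%) = 5.0881%.
Bank debt: weight = 100/529.8 = 0.1888; after-tax cost = 5% × (1 − 27%) = 3.6500%.
Senior notes: weight = 51.1/529.8 = 0.0965; after-tax cost = 5.92% × (1 − 27%) = 4.3216%.
WACC = 0.5398 × 7.9000% + 0.1750 × 5.0881% + 0.1888 × 3.6500% + 0.0965 × 4.3216% = 6.2607%.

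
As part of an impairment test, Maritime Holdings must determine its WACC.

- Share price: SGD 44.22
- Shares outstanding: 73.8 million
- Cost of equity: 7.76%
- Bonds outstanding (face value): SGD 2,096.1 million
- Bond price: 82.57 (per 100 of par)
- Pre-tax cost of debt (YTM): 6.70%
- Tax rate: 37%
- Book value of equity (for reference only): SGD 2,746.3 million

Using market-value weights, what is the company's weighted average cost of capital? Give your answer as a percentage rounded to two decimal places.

6.53%

Market value of equity E = 44.22 × 73.8m = 3263.436m. Market value of debt D = 2096.1m × 82.57/100 = 1730.74977m.
Total capital V = 3263.436 + 1730.74977 = 4994.18577.
Equity: weight = 3263.436/4994.18577 = 0.6534; cost = 7.76%.
Bonds outstanding: weight = 1730.74977/4994.18577 = 0.3466; after-tax cost = 6.7% × (1 − 37%) = 4.2210%.
WACC = 0.6534 × 7.7600% + 0.3466 × 4.2210% = 6.5335%.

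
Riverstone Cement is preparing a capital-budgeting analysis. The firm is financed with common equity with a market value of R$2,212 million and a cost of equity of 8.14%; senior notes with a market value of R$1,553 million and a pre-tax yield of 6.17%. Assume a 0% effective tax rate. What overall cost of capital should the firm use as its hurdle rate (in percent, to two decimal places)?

Total capital V = 2212 + 1553 = 3765.
Equity: weight = 2212/3765 = 0.5875; cost = 8.14%.
Senior notes: weight = 1553/3765 = 0.4125; after-tax cost = 6.17% × (1 − 0%) = 6.1700%.
WACC = 0.5875 × 8.1400% + 0.4125 × 6.1700% = 7.3274%.

7.33%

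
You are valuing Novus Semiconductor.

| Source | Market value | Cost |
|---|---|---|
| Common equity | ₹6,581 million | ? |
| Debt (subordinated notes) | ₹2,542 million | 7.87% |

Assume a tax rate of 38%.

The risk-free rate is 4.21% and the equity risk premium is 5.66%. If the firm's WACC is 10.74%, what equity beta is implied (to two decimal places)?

Total capital V = 6581 + 2542 = 9123.
Equity weight = 6581/9123 = 0.7214.
Subordinated notes weight = 2542/9123 = 0.2786.
Debt contribution = 0.2786 × 7.87% × (1 − 38%) = 1.3596%.
Required equity contribution = 10.74% − 1.3596% = 9.3804%  ⇒  Re = 13.0037%.
CAPM: 13.0037% = 4.21% + β × 5.66%  ⇒  β = 1.5537.

1.55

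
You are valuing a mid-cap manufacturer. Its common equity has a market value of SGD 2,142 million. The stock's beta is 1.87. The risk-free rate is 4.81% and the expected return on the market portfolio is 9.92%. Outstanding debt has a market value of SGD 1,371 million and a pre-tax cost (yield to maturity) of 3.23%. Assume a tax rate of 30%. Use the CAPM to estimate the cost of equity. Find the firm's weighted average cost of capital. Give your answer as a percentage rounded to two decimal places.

9.64%

Market risk premium = 9.92% − 4.81% = 5.11%.
Cost of equity via CAPM: Re = 4.81% + 1.87 × 5.11% = 14.3657%.
Total capital V = 2142 + 1371 = 3513.
Equity: weight = 2142/3513 = 0.6097; cost = 14.3657%.
Debt: weight = 1371/3513 = 0.3903; after-tax cost = 3.23% × (1 − 30%) = 2.2610%.
WACC = 0.6097 × 14.3657% + 0.3903 × 2.2610% = 9.6417%.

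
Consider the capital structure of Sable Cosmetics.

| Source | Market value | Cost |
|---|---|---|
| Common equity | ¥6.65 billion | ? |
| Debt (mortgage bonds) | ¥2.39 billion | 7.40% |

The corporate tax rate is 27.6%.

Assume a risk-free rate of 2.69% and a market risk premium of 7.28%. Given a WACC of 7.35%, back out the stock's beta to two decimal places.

Total capital V = 6.65 + 2.39 = 9.04.
Equity weight = 6.65/9.04 = 0.7356.
Mortgage bonds weight = 2.39/9.04 = 0.2644.
Debt contribution = 0.2644 × 7.4% × (1 − 27.6%) = 1.4164%.
Required equity contribution = 7.35% − 1.4164% = 5.9336%  ⇒  Re = 8.0661%.
CAPM: 8.0661% = 2.69% + β × 7.28%  ⇒  β = 0.7385.

0.74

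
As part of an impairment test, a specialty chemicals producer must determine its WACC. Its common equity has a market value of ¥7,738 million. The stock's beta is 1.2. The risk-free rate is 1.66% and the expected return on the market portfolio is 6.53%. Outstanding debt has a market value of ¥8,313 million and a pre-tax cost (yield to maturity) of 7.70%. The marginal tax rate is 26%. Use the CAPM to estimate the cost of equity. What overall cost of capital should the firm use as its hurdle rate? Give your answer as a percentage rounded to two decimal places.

Market risk premium = 6.53% − 1.66% = 4.87%.
Cost of equity via CAPM: Re = 1.66% + 1.2 × 4.87% = 7.5040%.
Total capital V = 7738 + 8313 = 16051.
Equity: weight = 7738/16051 = 0.4821; cost = 7.504%.
Debt: weight = 8313/16051 = 0.5179; after-tax cost = 7.7% × (1 − 26%) = 5.6980%.
WACC = 0.4821 × 7.5040% + 0.5179 × 5.6980% = 6.5687%.

6.57%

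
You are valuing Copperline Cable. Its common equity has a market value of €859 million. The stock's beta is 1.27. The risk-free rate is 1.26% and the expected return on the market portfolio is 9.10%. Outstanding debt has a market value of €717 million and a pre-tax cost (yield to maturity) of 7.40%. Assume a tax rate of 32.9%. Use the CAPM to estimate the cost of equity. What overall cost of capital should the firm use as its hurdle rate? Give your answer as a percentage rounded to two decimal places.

8.37%

Market risk premium = 9.1% − 1.26% = 7.84%.
Cost of equity via CAPM: Re = 1.26% + 1.27 × 7.84% = 11.2168%.
Total capital V = 859 + 717 = 1576.
Equity: weight = 859/1576 = 0.5451; cost = 11.2168%.
Debt: weight = 717/1576 = 0.4549; after-tax cost = 7.4% × (1 − 32.9%) = 4.9654%.
WACC = 0.5451 × 11.2168% + 0.4549 × 4.9654% = 8.3727%.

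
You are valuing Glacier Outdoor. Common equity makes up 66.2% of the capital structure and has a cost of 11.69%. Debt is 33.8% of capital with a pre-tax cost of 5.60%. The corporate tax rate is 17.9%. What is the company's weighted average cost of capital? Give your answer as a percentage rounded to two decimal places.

9.29%

After-tax cost of debt = 5.6% × (1 − 17.9%) = 4.5976%.
WACC = 0.662 × 11.6900% + 0.338 × 4.5976% = 9.2928%.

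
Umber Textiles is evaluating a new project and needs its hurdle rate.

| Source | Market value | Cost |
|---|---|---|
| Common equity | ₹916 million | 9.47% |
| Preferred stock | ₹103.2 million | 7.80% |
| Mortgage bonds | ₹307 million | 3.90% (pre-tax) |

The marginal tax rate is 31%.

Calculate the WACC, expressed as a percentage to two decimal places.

Total capital V = 916 + 103.2 + 307 = 1326.2.
Equity: weight = 916/1326.2 = 0.6907; cost = 9.47%.
Preferred: weight = 103.2/1326.2 = 0.0778; cost = 7.8%.
Mortgage bonds: weight = 307/1326.2 = 0.2315; after-tax cost = 3.9% × (1 − 31%) = 2.6910%.
WACC = 0.6907 × 9.4700% + 0.0778 × 7.8000% + 0.2315 × 2.6910% = 7.7708%.

7.77%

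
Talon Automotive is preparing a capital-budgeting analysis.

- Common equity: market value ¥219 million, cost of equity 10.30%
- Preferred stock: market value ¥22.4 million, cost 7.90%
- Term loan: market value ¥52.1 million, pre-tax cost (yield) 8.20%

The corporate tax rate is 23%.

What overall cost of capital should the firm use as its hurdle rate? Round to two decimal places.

Total capital V = 219 + 22.4 + 52.1 = 293.5.
Equity: weight = 219/293.5 = 0.7462; cost = 10.3%.
Preferred: weight = 22.4/293.5 = 0.0763; cost = 7.9%.
Term loan: weight = 52.1/293.5 = 0.1775; after-tax cost = 8.2% × (1 − 23%) = 6.3140%.
WACC = 0.7462 × 10.3000% + 0.0763 × 7.9000% + 0.1775 × 6.3140% = 9.4093%.

9.41%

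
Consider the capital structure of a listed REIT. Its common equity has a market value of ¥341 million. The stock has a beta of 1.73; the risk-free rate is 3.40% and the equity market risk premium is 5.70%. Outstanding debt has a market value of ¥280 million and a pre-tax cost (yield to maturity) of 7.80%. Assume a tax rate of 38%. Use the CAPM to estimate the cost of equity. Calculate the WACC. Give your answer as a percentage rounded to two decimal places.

9.46%

Cost of equity via CAPM: Re = 3.4% + 1.73 × 5.7% = 13.2610%.
Total capital V = 341 + 280 = 621.
Equity: weight = 341/621 = 0.5491; cost = 13.261%.
Debt: weight = 280/621 = 0.4509; after-tax cost = 7.8% × (1 − 38%) = 4.8360%.
WACC = 0.5491 × 13.2610% + 0.4509 × 4.8360% = 9.4623%.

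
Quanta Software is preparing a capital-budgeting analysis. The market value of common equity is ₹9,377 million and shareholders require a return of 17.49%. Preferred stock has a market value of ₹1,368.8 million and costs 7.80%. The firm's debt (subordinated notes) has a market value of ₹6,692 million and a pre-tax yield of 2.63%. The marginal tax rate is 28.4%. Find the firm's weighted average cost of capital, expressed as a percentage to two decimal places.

10.74%

Total capital V = 9377 + 1368.8 + 6692 = 17437.8.
Equity: weight = 9377/17437.8 = 0.5377; cost = 17.49%.
Preferred: weight = 1368.8/17437.8 = 0.0785; cost = 7.8%.
Subordinated notes: weight = 6692/17437.8 = 0.3838; after-tax cost = 2.63% × (1 − 28.4%) = 1.8831%.
WACC = 0.5377 × 17.4900% + 0.0785 × 7.8000% + 0.3838 × 1.8831% = 10.7400%.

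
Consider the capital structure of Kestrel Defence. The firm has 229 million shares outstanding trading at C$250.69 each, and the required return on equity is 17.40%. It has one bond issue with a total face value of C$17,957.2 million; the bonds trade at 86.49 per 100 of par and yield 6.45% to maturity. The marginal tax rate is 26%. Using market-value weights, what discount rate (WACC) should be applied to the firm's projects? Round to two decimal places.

Market value of equity E = 250.69 × 229m = 57408.01m. Market value of debt D = 17957.2m × 86.49/100 = 15531.18228m.
Total capital V = 57408.01 + 15531.18228 = 72939.19228.
Equity: weight = 57408.01/72939.19228 = 0.7871; cost = 17.4%.
Bonds outstanding: weight = 15531.18228/72939.19228 = 0.2129; after-tax cost = 6.45% × (1 − 26%) = 4.7730%.
WACC = 0.7871 × 17.4000% + 0.2129 × 4.7730% = 14.7113%.

14.71%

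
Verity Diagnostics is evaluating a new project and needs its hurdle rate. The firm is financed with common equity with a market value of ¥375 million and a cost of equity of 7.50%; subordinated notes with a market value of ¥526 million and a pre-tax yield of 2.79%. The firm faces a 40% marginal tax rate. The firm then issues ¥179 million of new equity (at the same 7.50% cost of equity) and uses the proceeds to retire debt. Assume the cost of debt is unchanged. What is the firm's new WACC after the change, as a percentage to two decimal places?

After the change:
Total capital V = 554 + 347 = 901.
Equity: weight = 554/901 = 0.6149; cost = 7.5%.
Subordinated notes: weight = 347/901 = 0.3851; after-tax cost = 2.79% × (1 − 40%) = 1.6740%.
WACC = 0.6149 × 7.5000% + 0.3851 × 1.6740% = 5.2562%.

5.26%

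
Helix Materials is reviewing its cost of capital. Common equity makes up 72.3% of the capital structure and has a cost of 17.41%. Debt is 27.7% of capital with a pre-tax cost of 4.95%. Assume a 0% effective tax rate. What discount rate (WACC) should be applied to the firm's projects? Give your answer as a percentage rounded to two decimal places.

13.96%

After-tax cost of debt = 4.95% × (1 − 0%) = 4.9500%.
WACC = 0.723 × 17.4100% + 0.277 × 4.9500% = 13.9586%.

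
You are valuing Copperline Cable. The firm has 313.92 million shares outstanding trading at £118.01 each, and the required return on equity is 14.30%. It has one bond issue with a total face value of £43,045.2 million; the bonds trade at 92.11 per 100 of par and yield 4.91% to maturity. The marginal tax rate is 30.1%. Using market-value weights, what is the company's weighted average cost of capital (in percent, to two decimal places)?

8.68%

Market value of equity E = 118.01 × 313.92m = 37045.6992m. Market value of debt D = 43045.2m × 92.11/100 = 39648.93372m.
Total capital V = 37045.6992 + 39648.93372 = 76694.63292.
Equity: weight = 37045.6992/76694.63292 = 0.4830; cost = 14.3%.
Bonds outstanding: weight = 39648.93372/76694.63292 = 0.5170; after-tax cost = 4.91% × (1 − 30.1%) = 3.4321%.
WACC = 0.4830 × 14.3000% + 0.5170 × 3.4321% = 8.6816%.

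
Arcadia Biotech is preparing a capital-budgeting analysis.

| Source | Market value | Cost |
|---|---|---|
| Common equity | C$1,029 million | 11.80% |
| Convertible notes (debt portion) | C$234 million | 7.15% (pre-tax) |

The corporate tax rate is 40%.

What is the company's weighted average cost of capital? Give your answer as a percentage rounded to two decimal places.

10.41%

Total capital V = 1029 + 234 = 1263.
Equity: weight = 1029/1263 = 0.8147; cost = 11.8%.
Convertible notes (debt portion): weight = 234/1263 = 0.1853; after-tax cost = 7.15% × (1 − 40%) = 4.2900%.
WACC = 0.8147 × 11.8000% + 0.1853 × 4.2900% = 10.4086%.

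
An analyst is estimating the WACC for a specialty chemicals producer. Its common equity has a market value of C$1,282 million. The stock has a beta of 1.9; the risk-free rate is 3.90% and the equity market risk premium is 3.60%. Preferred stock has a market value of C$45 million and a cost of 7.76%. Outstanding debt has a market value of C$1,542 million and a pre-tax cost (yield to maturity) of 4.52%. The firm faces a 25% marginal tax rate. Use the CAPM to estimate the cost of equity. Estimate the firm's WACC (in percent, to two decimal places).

6.74%

Cost of equity via CAPM: Re = 3.9% + 1.9 × 3.6% = 10.7400%.
Total capital V = 1282 + 45 + 1542 = 2869.
Equity: weight = 1282/2869 = 0.4468; cost = 10.74%.
Preferred: weight = 45/2869 = 0.0157; cost = 7.76%.
Debt: weight = 1542/2869 = 0.5375; after-tax cost = 4.52% × (1 − 25%) = 3.3900%.
WACC = 0.4468 × 10.7400% + 0.0157 × 7.7600% + 0.5375 × 3.3900% = 6.7429%.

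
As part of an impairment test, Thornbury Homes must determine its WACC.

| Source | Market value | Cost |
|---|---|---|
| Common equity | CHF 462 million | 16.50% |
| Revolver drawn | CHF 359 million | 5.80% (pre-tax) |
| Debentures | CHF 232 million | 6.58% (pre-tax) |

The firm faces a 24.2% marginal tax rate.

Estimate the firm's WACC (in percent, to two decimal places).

9.84%

Total capital V = 462 + 359 + 232 = 1053.
Equity: weight = 462/1053 = 0.4387; cost = 16.5%.
Revolver drawn: weight = 359/1053 = 0.3409; after-tax cost = 5.8% × (1 − 24.2%) = 4.3964%.
Debentures: weight = 232/1053 = 0.2203; after-tax cost = 6.58% × (1 − 24.2%) = 4.9876%.
WACC = 0.4387 × 16.5000% + 0.3409 × 4.3964% + 0.2203 × 4.9876% = 9.8371%.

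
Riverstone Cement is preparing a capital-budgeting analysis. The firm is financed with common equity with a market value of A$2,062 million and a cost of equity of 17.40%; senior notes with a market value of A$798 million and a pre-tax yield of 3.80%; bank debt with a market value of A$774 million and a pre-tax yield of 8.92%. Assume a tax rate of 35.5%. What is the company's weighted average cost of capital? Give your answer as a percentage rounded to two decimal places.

Total capital V = 2062 + 798 + 774 = 3634.
Equity: weight = 2062/3634 = 0.5674; cost = 17.4%.
Senior notes: weight = 798/3634 = 0.2196; after-tax cost = 3.8% × (1 − 35.5%) = 2.4510%.
Bank debt: weight = 774/3634 = 0.2130; after-tax cost = 8.92% × (1 − 35.5%) = 5.7534%.
WACC = 0.5674 × 17.4000% + 0.2196 × 2.4510% + 0.2130 × 5.7534% = 11.6367%.

11.64%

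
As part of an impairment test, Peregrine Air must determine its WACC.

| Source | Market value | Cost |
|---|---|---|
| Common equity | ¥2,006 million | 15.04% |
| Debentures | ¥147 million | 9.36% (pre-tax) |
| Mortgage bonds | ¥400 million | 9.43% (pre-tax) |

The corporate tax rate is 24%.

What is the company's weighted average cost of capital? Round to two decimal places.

13.35%

Total capital V = 2006 + 147 + 400 = 2553.
Equity: weight = 2006/2553 = 0.7857; cost = 15.04%.
Debentures: weight = 147/2553 = 0.0576; after-tax cost = 9.36% × (1 − 24%) = 7.1136%.
Mortgage bonds: weight = 400/2553 = 0.1567; after-tax cost = 9.43% × (1 − 24%) = 7.1668%.
WACC = 0.7857 × 15.0400% + 0.0576 × 7.1136% + 0.1567 × 7.1668% = 13.3500%.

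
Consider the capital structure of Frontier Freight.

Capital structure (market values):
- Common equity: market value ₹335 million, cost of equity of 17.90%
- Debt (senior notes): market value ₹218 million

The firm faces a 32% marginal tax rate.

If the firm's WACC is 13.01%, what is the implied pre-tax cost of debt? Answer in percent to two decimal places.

Total capital V = 335 + 218 = 553.
Equity weight = 335/553 = 0.6058.
Senior notes weight = 218/553 = 0.3942.
Equity contribution = 0.6058 × 17.9% = 10.8436%.
Remaining for debt = 13.01% − 10.8436% = 2.1664%.
Rd × (1 − 32%) × 0.3942 = 2.1664%  ⇒  Rd = 8.0817%.

8.08%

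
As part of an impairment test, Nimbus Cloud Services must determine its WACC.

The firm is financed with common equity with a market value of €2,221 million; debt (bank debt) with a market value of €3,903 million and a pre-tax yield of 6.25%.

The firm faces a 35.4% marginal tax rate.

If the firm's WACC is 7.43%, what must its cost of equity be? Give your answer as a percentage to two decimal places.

Total capital V = 2221 + 3903 = 6124.
Equity weight = 2221/6124 = 0.3627.
Bank debt weight = 3903/6124 = 0.6373.
Debt contribution = 0.6373 × 6.25% × (1 − 35.4%) = 2.5732%.
Required equity contribution = 7.43% − 2.5732% = 4.8568%.
Re = 4.8568% / 0.3627 = 13.3917%.

13.39%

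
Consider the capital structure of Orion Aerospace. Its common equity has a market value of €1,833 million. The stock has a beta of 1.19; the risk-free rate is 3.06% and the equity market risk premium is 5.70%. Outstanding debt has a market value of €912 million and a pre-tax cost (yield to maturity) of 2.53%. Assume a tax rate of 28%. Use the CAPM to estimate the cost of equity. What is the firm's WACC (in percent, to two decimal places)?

Cost of equity via CAPM: Re = 3.06% + 1.19 × 5.7% = 9.8430%.
Total capital V = 1833 + 912 = 2745.
Equity: weight = 1833/2745 = 0.6678; cost = 9.843%.
Debt: weight = 912/2745 = 0.3322; after-tax cost = 2.53% × (1 − 28%) = 1.8216%.
WACC = 0.6678 × 9.8430% + 0.3322 × 1.8216% = 7.1780%.

7.18%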